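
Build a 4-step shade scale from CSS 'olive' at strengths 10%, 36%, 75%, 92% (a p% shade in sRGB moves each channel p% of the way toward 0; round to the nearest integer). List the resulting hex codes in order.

CSS olive is rgb(128, 128, 0).
10%: (128 − 12.8 = 115.2→115, 128 − 12.8 = 115.2→115, 0→0) → #737300
36%: (128 − 46.08 = 81.92→82, 128 − 46.08 = 81.92→82, 0→0) → #525200
75%: (128 − 96 = 32→32, 128 − 96 = 32→32, 0→0) → #202000
92%: (128 − 117.76 = 10.24→10, 128 − 117.76 = 10.24→10, 0→0) → #0A0A00

#737300, #525200, #202000, #0A0A00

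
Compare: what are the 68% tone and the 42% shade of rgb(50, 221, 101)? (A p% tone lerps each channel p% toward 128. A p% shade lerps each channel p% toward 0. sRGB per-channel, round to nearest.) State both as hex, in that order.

68% tone:
  R: 50 + 0.68×(128−50) = 50 + 53.04 = 103.04 → 103
  G: 221 + 0.68×(128−221) = 221 − 63.24 = 157.76 → 158
  B: 101 + 18.36 = 119.36 → 119
  → #679e77
42% shade:
  R: 50 + 0.42×(0−50) = 50 − 21 = 29 → 29
  G: 221 + 0.42×(0−221) = 221 − 92.82 = 128.18 → 128
  B: 101 + 0.42×(0−101) = 101 − 42.42 = 58.58 → 59
  → #1d803b

#679e77, #1d803b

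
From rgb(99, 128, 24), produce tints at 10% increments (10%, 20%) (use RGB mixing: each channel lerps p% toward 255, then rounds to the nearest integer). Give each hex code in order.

#738d2f, #829946

10%: (99 + 15.6 = 114.6→115, 128 + 12.7 = 140.7→141, 24 + 23.1 = 47.1→47) → #738d2f
20%: (99 + 31.2 = 130.2→130, 128 + 25.4 = 153.4→153, 24 + 46.2 = 70.2→70) → #829946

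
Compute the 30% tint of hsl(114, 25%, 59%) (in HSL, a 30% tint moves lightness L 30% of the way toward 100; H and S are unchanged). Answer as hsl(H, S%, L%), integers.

hsl(114, 25%, 71%)

L moves 30% from 59 toward 100: 59 + 12.3 = 71.3 → 71.
H and S are unchanged.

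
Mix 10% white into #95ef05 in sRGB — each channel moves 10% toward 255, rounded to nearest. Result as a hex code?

#95ef05 is rgb(149, 239, 5).
Lerp each channel 10% toward 255:
  R: 149 + 0.1×(255−149) = 149 + 10.6 = 159.6 → 160
  G: 239 + 0.1×(255−239) = 239 + 1.6 = 240.6 → 241
  B: 5 + 0.1×(255−5) = 5 + 25 = 30 → 30
rgb(160, 241, 30) = #a0f11e.

#a0f11e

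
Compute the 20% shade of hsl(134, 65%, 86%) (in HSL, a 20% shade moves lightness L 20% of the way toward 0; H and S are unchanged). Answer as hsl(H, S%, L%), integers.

L moves 20% from 86 toward 0: 86 − 17.2 = 68.8 → 69.
H and S are unchanged.

hsl(134, 65%, 69%)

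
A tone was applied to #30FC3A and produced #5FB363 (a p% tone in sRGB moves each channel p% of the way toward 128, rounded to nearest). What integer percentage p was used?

#30FC3A is rgb(48, 252, 58); #5FB363 is rgb(95, 179, 99).
On the G channel (widest range): 179 ≈ 252 + (p/100)(128 − 252), so p ≈ 100×(179 − 252)/(128 − 252) = -7300/-124 = 58.87.
p = 59 reproduces all three channels after rounding.

59%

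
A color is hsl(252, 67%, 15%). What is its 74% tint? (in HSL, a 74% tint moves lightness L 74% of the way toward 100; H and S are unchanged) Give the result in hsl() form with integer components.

L moves 74% from 15 toward 100: 15 + 62.9 = 77.9 → 78.
H and S are unchanged.

hsl(252, 67%, 78%)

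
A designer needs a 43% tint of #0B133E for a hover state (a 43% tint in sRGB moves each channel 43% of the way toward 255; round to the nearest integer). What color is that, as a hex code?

#747891

#0B133E is rgb(11, 19, 62).
Lerp each channel 43% toward 255:
  R: 11 + 0.43×(255−11) = 11 + 104.92 = 115.92 → 116
  G: 19 + 0.43×(255−19) = 19 + 101.48 = 120.48 → 120
  B: 62 + 0.43×(255−62) = 62 + 82.99 = 144.99 → 145
rgb(116, 120, 145) = #747891.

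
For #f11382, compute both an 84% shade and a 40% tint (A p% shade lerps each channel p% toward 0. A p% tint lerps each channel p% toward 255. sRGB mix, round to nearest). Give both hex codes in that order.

#f11382 is rgb(241, 19, 130).
84% shade:
  R: 241 + 0.84×(0−241) = 241 − 202.44 = 38.56 → 39
  G: 19 − 15.96 = 3.04 → 3
  B: 130 − 109.2 = 20.8 → 21
  → #270315
40% tint:
  R: 241 + 0.4×(255−241) = 241 + 5.6 = 246.6 → 247
  G: 19 + 94.4 = 113.4 → 113
  B: 130 + 50 = 180 → 180
  → #f771b4

#270315, #f771b4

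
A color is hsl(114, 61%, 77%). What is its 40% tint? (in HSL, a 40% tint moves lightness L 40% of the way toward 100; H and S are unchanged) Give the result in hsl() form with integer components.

hsl(114, 61%, 86%)

L moves 40% from 77 toward 100: 77 + 9.2 = 86.2 → 86.
H and S are unchanged.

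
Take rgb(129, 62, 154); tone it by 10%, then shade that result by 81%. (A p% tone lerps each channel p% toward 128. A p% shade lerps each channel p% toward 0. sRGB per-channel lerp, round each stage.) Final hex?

#190D1D

A 10% tone moves each channel 10% toward 128:
  R: 129 − 0.1 = 128.9 → 129
  G: 62 + 6.6 = 68.6 → 69
  B: 154 − 2.6 = 151.4 → 151
After the tone: rgb(129, 69, 151) = #814597.
Per channel, c → c + 0.81(0 − c):
  R: 129 + 0.81×(0−129) = 129 − 104.49 = 24.51 → 25
  G: 69 + 0.81×(0−69) = 69 − 55.89 = 13.11 → 13
  B: 151 + 0.81×(0−151) = 151 − 122.31 = 28.69 → 29
rgb(25, 13, 29) = #190D1D.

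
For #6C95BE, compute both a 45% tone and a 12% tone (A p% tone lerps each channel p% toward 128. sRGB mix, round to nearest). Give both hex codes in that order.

#6C95BE is rgb(108, 149, 190).
45% tone:
  R: 108 + 0.45×(128−108) = 108 + 9 = 117 → 117
  G: 149 + 0.45×(128−149) = 149 − 9.45 = 139.55 → 140
  B: 190 + 0.45×(128−190) = 190 − 27.9 = 162.1 → 162
  → #758CA2
12% tone:
  R: 108 + 0.12×(128−108) = 108 + 2.4 = 110.4 → 110
  G: 149 − 2.52 = 146.48 → 146
  B: 190 + 0.12×(128−190) = 190 − 7.44 = 182.56 → 183
  → #6E92B7

#758CA2, #6E92B7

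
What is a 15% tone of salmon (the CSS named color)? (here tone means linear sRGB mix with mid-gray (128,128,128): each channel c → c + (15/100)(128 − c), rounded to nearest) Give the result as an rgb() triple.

CSS salmon is rgb(250, 128, 114).
Per channel, c → c + 0.15(128 − c):
  R: 250 + 0.15×(128−250) = 250 − 18.3 = 231.7 → 232
  G: 128 + 0 = 128 → 128
  B: 114 + 2.1 = 116.1 → 116

rgb(232, 128, 116)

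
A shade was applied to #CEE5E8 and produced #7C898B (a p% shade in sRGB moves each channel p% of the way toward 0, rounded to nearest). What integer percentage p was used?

40%

#CEE5E8 is rgb(206, 229, 232); #7C898B is rgb(124, 137, 139).
On the B channel (widest range): 139 ≈ 232 + (p/100)(0 − 232), so p ≈ 100×(139 − 232)/(0 − 232) = -9300/-232 = 40.09.
p = 40 reproduces all three channels after rounding.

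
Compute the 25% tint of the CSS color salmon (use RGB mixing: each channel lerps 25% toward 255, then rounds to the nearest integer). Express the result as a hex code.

CSS salmon is rgb(250, 128, 114).
Per channel, c → c + 0.25(255 − c):
  R: 250 + 1.25 = 251.25 → 251
  G: 128 + 0.25×(255−128) = 128 + 31.75 = 159.75 → 160
  B: 114 + 0.25×(255−114) = 114 + 35.25 = 149.25 → 149
rgb(251, 160, 149) = #fba095.

#fba095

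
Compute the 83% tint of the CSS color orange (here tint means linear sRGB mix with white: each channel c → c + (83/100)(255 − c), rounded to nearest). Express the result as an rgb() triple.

CSS orange is rgb(255, 165, 0).
Per channel, c → c + 0.83(255 − c):
  R: 255 + 0.83×(255−255) = 255 + 0 = 255 → 255
  G: 165 + 74.7 = 239.7 → 240
  B: 0 + 211.65 = 211.65 → 212

rgb(255, 240, 212)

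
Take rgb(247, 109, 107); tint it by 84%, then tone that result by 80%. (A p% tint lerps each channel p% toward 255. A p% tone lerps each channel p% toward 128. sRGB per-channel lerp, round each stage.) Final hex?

#999595

Per channel, c → c + 0.84(255 − c):
  R: 247 + 0.84×(255−247) = 247 + 6.72 = 253.72 → 254
  G: 109 + 0.84×(255−109) = 109 + 122.64 = 231.64 → 232
  B: 107 + 0.84×(255−107) = 107 + 124.32 = 231.32 → 231
After the tint: rgb(254, 232, 231) = #FEE8E7.
An 80% tone moves each channel 80% toward 128:
  R: 254 − 100.8 = 153.2 → 153
  G: 232 − 83.2 = 148.8 → 149
  B: 231 + 0.8×(128−231) = 231 − 82.4 = 148.6 → 149
rgb(153, 149, 149) = #999595.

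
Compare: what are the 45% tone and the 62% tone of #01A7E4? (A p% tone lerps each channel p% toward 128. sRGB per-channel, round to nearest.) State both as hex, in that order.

#01A7E4 is rgb(1, 167, 228).
45% tone:
  R: 1 + 57.15 = 58.15 → 58
  G: 167 + 0.45×(128−167) = 167 − 17.55 = 149.45 → 149
  B: 228 + 0.45×(128−228) = 228 − 45 = 183 → 183
  → #3A95B7
62% tone:
  R: 1 + 0.62×(128−1) = 1 + 78.74 = 79.74 → 80
  G: 167 + 0.62×(128−167) = 167 − 24.18 = 142.82 → 143
  B: 228 + 0.62×(128−228) = 228 − 62 = 166 → 166
  → #508FA6

#3A95B7, #508FA6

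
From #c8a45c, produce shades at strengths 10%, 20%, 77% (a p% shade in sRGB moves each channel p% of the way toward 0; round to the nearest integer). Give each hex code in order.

#c8a45c is rgb(200, 164, 92).
10%: (200 − 20 = 180→180, 164 − 16.4 = 147.6→148, 92 − 9.2 = 82.8→83) → #b49453
20%: (200 − 40 = 160→160, 164 − 32.8 = 131.2→131, 92 − 18.4 = 73.6→74) → #a0834a
77%: (200 − 154 = 46→46, 164 − 126.28 = 37.72→38, 92 − 70.84 = 21.16→21) → #2e2615

#b49453, #a0834a, #2e2615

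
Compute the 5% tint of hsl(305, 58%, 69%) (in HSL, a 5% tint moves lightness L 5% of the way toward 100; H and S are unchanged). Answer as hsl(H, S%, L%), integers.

L moves 5% from 69 toward 100: 69 + 1.55 = 70.55 → 71.
H and S are unchanged.

hsl(305, 58%, 71%)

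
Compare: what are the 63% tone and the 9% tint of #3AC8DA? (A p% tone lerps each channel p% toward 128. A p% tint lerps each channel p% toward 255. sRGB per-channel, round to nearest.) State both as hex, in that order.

#3AC8DA is rgb(58, 200, 218).
63% tone:
  R: 58 + 44.1 = 102.1 → 102
  G: 200 + 0.63×(128−200) = 200 − 45.36 = 154.64 → 155
  B: 218 + 0.63×(128−218) = 218 − 56.7 = 161.3 → 161
  → #669BA1
9% tint:
  R: 58 + 17.73 = 75.73 → 76
  G: 200 + 0.09×(255−200) = 200 + 4.95 = 204.95 → 205
  B: 218 + 0.09×(255−218) = 218 + 3.33 = 221.33 → 221
  → #4CCDDD

#669BA1, #4CCDDD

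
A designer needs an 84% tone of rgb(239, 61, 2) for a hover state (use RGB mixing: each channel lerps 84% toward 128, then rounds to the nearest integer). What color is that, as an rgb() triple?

Lerp each channel 84% toward 128:
  R: 239 + 0.84×(128−239) = 239 − 93.24 = 145.76 → 146
  G: 61 + 0.84×(128−61) = 61 + 56.28 = 117.28 → 117
  B: 2 + 0.84×(128−2) = 2 + 105.84 = 107.84 → 108

rgb(146, 117, 108)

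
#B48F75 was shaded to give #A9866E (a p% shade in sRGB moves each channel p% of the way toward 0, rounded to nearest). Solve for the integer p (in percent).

6%

#B48F75 is rgb(180, 143, 117); #A9866E is rgb(169, 134, 110).
On the R channel (widest range): 169 ≈ 180 + (p/100)(0 − 180), so p ≈ 100×(169 − 180)/(0 − 180) = -1100/-180 = 6.11.
p = 6 reproduces all three channels after rounding.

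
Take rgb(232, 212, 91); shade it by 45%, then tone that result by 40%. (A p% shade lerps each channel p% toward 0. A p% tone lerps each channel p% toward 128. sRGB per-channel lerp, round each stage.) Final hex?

Per channel, c → c + 0.45(0 − c):
  R: 232 + 0.45×(0−232) = 232 − 104.4 = 127.6 → 128
  G: 212 + 0.45×(0−212) = 212 − 95.4 = 116.6 → 117
  B: 91 + 0.45×(0−91) = 91 − 40.95 = 50.05 → 50
After the shade: rgb(128, 117, 50) = #807532.
Lerp each channel 40% toward 128:
  R: 128 + 0 = 128 → 128
  G: 117 + 0.4×(128−117) = 117 + 4.4 = 121.4 → 121
  B: 50 + 31.2 = 81.2 → 81
rgb(128, 121, 81) = #807951.

#807951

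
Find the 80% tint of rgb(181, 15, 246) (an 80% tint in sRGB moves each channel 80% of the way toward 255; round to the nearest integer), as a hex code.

Lerp each channel 80% toward 255:
  R: 181 + 59.2 = 240.2 → 240
  G: 15 + 192 = 207 → 207
  B: 246 + 0.8×(255−246) = 246 + 7.2 = 253.2 → 253
rgb(240, 207, 253) = #f0cffd.

#f0cffd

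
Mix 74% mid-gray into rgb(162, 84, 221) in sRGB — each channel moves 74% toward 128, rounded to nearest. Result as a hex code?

#897598

Per channel, c → c + 0.74(128 − c):
  R: 162 + 0.74×(128−162) = 162 − 25.16 = 136.84 → 137
  G: 84 + 32.56 = 116.56 → 117
  B: 221 − 68.82 = 152.18 → 152
rgb(137, 117, 152) = #897598.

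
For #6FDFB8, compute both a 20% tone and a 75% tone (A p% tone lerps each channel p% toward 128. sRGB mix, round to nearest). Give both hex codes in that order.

#6FDFB8 is rgb(111, 223, 184).
20% tone:
  R: 111 + 0.2×(128−111) = 111 + 3.4 = 114.4 → 114
  G: 223 − 19 = 204 → 204
  B: 184 + 0.2×(128−184) = 184 − 11.2 = 172.8 → 173
  → #72CCAD
75% tone:
  R: 111 + 0.75×(128−111) = 111 + 12.75 = 123.75 → 124
  G: 223 − 71.25 = 151.75 → 152
  B: 184 + 0.75×(128−184) = 184 − 42 = 142 → 142
  → #7C988E

#72CCAD, #7C988E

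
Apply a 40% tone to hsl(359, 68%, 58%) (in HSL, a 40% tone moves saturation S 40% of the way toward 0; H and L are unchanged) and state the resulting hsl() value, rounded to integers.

S moves 40% from 68 toward 0: 68 − 27.2 = 40.8 → 41.
H and L are unchanged.

hsl(359, 41%, 58%)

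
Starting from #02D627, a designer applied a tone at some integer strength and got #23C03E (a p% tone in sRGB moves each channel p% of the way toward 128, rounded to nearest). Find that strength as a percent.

26%

#02D627 is rgb(2, 214, 39); #23C03E is rgb(35, 192, 62).
On the R channel (widest range): 35 ≈ 2 + (p/100)(128 − 2), so p ≈ 100×(35 − 2)/(128 − 2) = 3300/126 = 26.19.
p = 26 reproduces all three channels after rounding.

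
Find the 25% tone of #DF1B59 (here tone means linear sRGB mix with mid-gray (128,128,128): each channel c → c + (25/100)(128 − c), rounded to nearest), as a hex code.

#DF1B59 is rgb(223, 27, 89).
Per channel, c → c + 0.25(128 − c):
  R: 223 − 23.75 = 199.25 → 199
  G: 27 + 25.25 = 52.25 → 52
  B: 89 + 9.75 = 98.75 → 99
rgb(199, 52, 99) = #C73463.

#C73463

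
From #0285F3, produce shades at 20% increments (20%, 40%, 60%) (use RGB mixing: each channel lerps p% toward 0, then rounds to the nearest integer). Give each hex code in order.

#0285F3 is rgb(2, 133, 243).
20%: (2→2, 133 − 26.6 = 106.4→106, 243 − 48.6 = 194.4→194) → #026AC2
40%: (2 − 0.8 = 1.2→1, 133 − 53.2 = 79.8→80, 243 − 97.2 = 145.8→146) → #015092
60%: (2 − 1.2 = 0.8→1, 133 − 79.8 = 53.2→53, 243 − 145.8 = 97.2→97) → #013561

#026AC2, #015092, #013561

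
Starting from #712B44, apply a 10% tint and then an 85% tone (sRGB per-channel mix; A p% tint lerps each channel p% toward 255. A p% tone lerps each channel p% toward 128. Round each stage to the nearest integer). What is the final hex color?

#712B44 is rgb(113, 43, 68).
A 10% tint moves each channel 10% toward 255:
  R: 113 + 0.1×(255−113) = 113 + 14.2 = 127.2 → 127
  G: 43 + 21.2 = 64.2 → 64
  B: 68 + 0.1×(255−68) = 68 + 18.7 = 86.7 → 87
After the tint: rgb(127, 64, 87) = #7F4057.
Per channel, c → c + 0.85(128 − c):
  R: 127 + 0.85×(128−127) = 127 + 0.85 = 127.85 → 128
  G: 64 + 54.4 = 118.4 → 118
  B: 87 + 0.85×(128−87) = 87 + 34.85 = 121.85 → 122
rgb(128, 118, 122) = #80767A.

#80767A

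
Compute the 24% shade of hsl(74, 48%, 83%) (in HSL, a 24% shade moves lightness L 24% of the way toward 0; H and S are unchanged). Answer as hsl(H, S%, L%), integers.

L moves 24% from 83 toward 0: 83 − 19.92 = 63.08 → 63.
H and S are unchanged.

hsl(74, 48%, 63%)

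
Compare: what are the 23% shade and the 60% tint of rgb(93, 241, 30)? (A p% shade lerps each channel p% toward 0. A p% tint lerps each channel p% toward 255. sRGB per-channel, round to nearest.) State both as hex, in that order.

23% shade:
  R: 93 − 21.39 = 71.61 → 72
  G: 241 + 0.23×(0−241) = 241 − 55.43 = 185.57 → 186
  B: 30 + 0.23×(0−30) = 30 − 6.9 = 23.1 → 23
  → #48BA17
60% tint:
  R: 93 + 0.6×(255−93) = 93 + 97.2 = 190.2 → 190
  G: 241 + 0.6×(255−241) = 241 + 8.4 = 249.4 → 249
  B: 30 + 135 = 165 → 165
  → #BEF9A5

#48BA17, #BEF9A5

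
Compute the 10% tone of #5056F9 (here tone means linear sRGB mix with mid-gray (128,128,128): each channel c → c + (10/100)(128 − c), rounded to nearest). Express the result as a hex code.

#555AED

#5056F9 is rgb(80, 86, 249).
Per channel, c → c + 0.1(128 − c):
  R: 80 + 0.1×(128−80) = 80 + 4.8 = 84.8 → 85
  G: 86 + 4.2 = 90.2 → 90
  B: 249 + 0.1×(128−249) = 249 − 12.1 = 236.9 → 237
rgb(85, 90, 237) = #555AED.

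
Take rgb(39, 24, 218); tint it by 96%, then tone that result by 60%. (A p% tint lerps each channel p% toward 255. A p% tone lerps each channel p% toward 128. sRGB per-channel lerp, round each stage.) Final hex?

A 96% tint moves each channel 96% toward 255:
  R: 39 + 207.36 = 246.36 → 246
  G: 24 + 221.76 = 245.76 → 246
  B: 218 + 0.96×(255−218) = 218 + 35.52 = 253.52 → 254
After the tint: rgb(246, 246, 254) = #F6F6FE.
A 60% tone moves each channel 60% toward 128:
  R: 246 + 0.6×(128−246) = 246 − 70.8 = 175.2 → 175
  G: 246 + 0.6×(128−246) = 246 − 70.8 = 175.2 → 175
  B: 254 − 75.6 = 178.4 → 178
rgb(175, 175, 178) = #AFAFB2.

#AFAFB2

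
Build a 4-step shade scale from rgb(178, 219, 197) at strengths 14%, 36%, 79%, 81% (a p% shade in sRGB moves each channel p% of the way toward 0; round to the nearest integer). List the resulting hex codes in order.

#99bca9, #728c7e, #252e29, #222a25

14%: (178 − 24.92 = 153.08→153, 219 − 30.66 = 188.34→188, 197 − 27.58 = 169.42→169) → #99bca9
36%: (178 − 64.08 = 113.92→114, 219 − 78.84 = 140.16→140, 197 − 70.92 = 126.08→126) → #728c7e
79%: (178 − 140.62 = 37.38→37, 219 − 173.01 = 45.99→46, 197 − 155.63 = 41.37→41) → #252e29
81%: (178 − 144.18 = 33.82→34, 219 − 177.39 = 41.61→42, 197 − 159.57 = 37.43→37) → #222a25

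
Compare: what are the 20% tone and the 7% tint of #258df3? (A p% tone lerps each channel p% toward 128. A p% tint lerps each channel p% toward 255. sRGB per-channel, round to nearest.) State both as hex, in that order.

#258df3 is rgb(37, 141, 243).
20% tone:
  R: 37 + 0.2×(128−37) = 37 + 18.2 = 55.2 → 55
  G: 141 + 0.2×(128−141) = 141 − 2.6 = 138.4 → 138
  B: 243 + 0.2×(128−243) = 243 − 23 = 220 → 220
  → #378adc
7% tint:
  R: 37 + 0.07×(255−37) = 37 + 15.26 = 52.26 → 52
  G: 141 + 7.98 = 148.98 → 149
  B: 243 + 0.84 = 243.84 → 244
  → #3495f4

#378adc, #3495f4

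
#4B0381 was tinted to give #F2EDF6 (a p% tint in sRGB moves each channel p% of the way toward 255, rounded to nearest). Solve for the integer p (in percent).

93%

#4B0381 is rgb(75, 3, 129); #F2EDF6 is rgb(242, 237, 246).
On the G channel (widest range): 237 ≈ 3 + (p/100)(255 − 3), so p ≈ 100×(237 − 3)/(255 − 3) = 23400/252 = 92.86.
p = 93 reproduces all three channels after rounding.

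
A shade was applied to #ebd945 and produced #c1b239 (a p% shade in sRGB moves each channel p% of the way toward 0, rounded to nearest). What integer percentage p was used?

18%

#ebd945 is rgb(235, 217, 69); #c1b239 is rgb(193, 178, 57).
On the R channel (widest range): 193 ≈ 235 + (p/100)(0 − 235), so p ≈ 100×(193 − 235)/(0 − 235) = -4200/-235 = 17.87.
p = 18 reproduces all three channels after rounding.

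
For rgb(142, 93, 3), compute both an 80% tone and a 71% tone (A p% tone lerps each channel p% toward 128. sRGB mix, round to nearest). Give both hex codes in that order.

#837967, #84765c

80% tone:
  R: 142 + 0.8×(128−142) = 142 − 11.2 = 130.8 → 131
  G: 93 + 0.8×(128−93) = 93 + 28 = 121 → 121
  B: 3 + 100 = 103 → 103
  → #837967
71% tone:
  R: 142 + 0.71×(128−142) = 142 − 9.94 = 132.06 → 132
  G: 93 + 24.85 = 117.85 → 118
  B: 3 + 88.75 = 91.75 → 92
  → #84765c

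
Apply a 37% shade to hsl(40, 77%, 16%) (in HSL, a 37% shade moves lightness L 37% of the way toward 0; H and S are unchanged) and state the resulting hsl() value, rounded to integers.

hsl(40, 77%, 10%)

L moves 37% from 16 toward 0: 16 − 5.92 = 10.08 → 10.
H and S are unchanged.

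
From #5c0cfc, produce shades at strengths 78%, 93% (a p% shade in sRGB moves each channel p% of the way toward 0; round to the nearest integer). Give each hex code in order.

#5c0cfc is rgb(92, 12, 252).
78%: (92 − 71.76 = 20.24→20, 12 − 9.36 = 2.64→3, 252 − 196.56 = 55.44→55) → #140337
93%: (92 − 85.56 = 6.44→6, 12 − 11.16 = 0.84→1, 252 − 234.36 = 17.64→18) → #060112

#140337, #060112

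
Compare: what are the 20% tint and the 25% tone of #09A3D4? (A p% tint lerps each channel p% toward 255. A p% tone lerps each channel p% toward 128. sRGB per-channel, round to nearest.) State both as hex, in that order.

#3AB5DD, #279ABF

#09A3D4 is rgb(9, 163, 212).
20% tint:
  R: 9 + 49.2 = 58.2 → 58
  G: 163 + 18.4 = 181.4 → 181
  B: 212 + 0.2×(255−212) = 212 + 8.6 = 220.6 → 221
  → #3AB5DD
25% tone:
  R: 9 + 0.25×(128−9) = 9 + 29.75 = 38.75 → 39
  G: 163 − 8.75 = 154.25 → 154
  B: 212 + 0.25×(128−212) = 212 − 21 = 191 → 191
  → #279ABF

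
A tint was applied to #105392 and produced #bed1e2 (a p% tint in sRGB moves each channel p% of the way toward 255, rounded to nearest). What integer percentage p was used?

#105392 is rgb(16, 83, 146); #bed1e2 is rgb(190, 209, 226).
On the R channel (widest range): 190 ≈ 16 + (p/100)(255 − 16), so p ≈ 100×(190 − 16)/(255 − 16) = 17400/239 = 72.80.
p = 73 reproduces all three channels after rounding.

73%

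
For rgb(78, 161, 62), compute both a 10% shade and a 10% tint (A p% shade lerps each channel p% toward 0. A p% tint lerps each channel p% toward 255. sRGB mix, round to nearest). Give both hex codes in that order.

#469138, #60AA51

10% shade:
  R: 78 + 0.1×(0−78) = 78 − 7.8 = 70.2 → 70
  G: 161 − 16.1 = 144.9 → 145
  B: 62 + 0.1×(0−62) = 62 − 6.2 = 55.8 → 56
  → #469138
10% tint:
  R: 78 + 17.7 = 95.7 → 96
  G: 161 + 0.1×(255−161) = 161 + 9.4 = 170.4 → 170
  B: 62 + 0.1×(255−62) = 62 + 19.3 = 81.3 → 81
  → #60AA51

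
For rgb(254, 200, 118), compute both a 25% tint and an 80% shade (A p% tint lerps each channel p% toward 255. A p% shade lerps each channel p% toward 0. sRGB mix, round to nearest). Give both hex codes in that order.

#fed698, #332818

25% tint:
  R: 254 + 0.25×(255−254) = 254 + 0.25 = 254.25 → 254
  G: 200 + 0.25×(255−200) = 200 + 13.75 = 213.75 → 214
  B: 118 + 34.25 = 152.25 → 152
  → #fed698
80% shade:
  R: 254 + 0.8×(0−254) = 254 − 203.2 = 50.8 → 51
  G: 200 + 0.8×(0−200) = 200 − 160 = 40 → 40
  B: 118 − 94.4 = 23.6 → 24
  → #332818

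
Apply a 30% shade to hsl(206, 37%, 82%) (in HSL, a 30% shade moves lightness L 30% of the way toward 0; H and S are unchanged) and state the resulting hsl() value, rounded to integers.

hsl(206, 37%, 57%)

L moves 30% from 82 toward 0: 82 − 24.6 = 57.4 → 57.
H and S are unchanged.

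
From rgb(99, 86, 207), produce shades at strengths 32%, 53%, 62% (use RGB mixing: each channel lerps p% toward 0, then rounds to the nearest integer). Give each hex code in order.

#433a8d, #2f2861, #26214f

32%: (99 − 31.68 = 67.32→67, 86 − 27.52 = 58.48→58, 207 − 66.24 = 140.76→141) → #433a8d
53%: (99 − 52.47 = 46.53→47, 86 − 45.58 = 40.42→40, 207 − 109.71 = 97.29→97) → #2f2861
62%: (99 − 61.38 = 37.62→38, 86 − 53.32 = 32.68→33, 207 − 128.34 = 78.66→79) → #26214f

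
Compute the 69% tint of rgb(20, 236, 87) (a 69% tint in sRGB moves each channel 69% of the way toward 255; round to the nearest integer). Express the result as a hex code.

#b6f9cb

Lerp each channel 69% toward 255:
  R: 20 + 162.15 = 182.15 → 182
  G: 236 + 13.11 = 249.11 → 249
  B: 87 + 115.92 = 202.92 → 203
rgb(182, 249, 203) = #b6f9cb.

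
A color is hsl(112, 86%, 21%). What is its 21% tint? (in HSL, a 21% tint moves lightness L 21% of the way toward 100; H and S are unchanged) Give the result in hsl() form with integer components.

hsl(112, 86%, 38%)

L moves 21% from 21 toward 100: 21 + 16.59 = 37.59 → 38.
H and S are unchanged.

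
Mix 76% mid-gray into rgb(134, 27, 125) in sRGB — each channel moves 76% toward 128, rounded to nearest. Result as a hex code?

Lerp each channel 76% toward 128:
  R: 134 + 0.76×(128−134) = 134 − 4.56 = 129.44 → 129
  G: 27 + 76.76 = 103.76 → 104
  B: 125 + 0.76×(128−125) = 125 + 2.28 = 127.28 → 127
rgb(129, 104, 127) = #81687f.

#81687f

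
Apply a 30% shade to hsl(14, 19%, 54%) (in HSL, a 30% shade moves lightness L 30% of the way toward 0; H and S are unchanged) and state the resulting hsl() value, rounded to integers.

L moves 30% from 54 toward 0: 54 − 16.2 = 37.8 → 38.
H and S are unchanged.

hsl(14, 19%, 38%)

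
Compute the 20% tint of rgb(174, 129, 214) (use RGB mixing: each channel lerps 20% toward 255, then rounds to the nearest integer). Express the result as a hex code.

#BE9ADE

Lerp each channel 20% toward 255:
  R: 174 + 0.2×(255−174) = 174 + 16.2 = 190.2 → 190
  G: 129 + 0.2×(255−129) = 129 + 25.2 = 154.2 → 154
  B: 214 + 8.2 = 222.2 → 222
rgb(190, 154, 222) = #BE9ADE.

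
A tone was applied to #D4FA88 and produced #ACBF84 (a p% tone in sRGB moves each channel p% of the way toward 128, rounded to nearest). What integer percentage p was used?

#D4FA88 is rgb(212, 250, 136); #ACBF84 is rgb(172, 191, 132).
On the G channel (widest range): 191 ≈ 250 + (p/100)(128 − 250), so p ≈ 100×(191 − 250)/(128 − 250) = -5900/-122 = 48.36.
p = 48 reproduces all three channels after rounding.

48%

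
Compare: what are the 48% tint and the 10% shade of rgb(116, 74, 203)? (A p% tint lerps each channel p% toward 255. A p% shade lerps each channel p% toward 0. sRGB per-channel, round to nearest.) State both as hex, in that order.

#b7a1e4, #6843b7

48% tint:
  R: 116 + 0.48×(255−116) = 116 + 66.72 = 182.72 → 183
  G: 74 + 0.48×(255−74) = 74 + 86.88 = 160.88 → 161
  B: 203 + 0.48×(255−203) = 203 + 24.96 = 227.96 → 228
  → #b7a1e4
10% shade:
  R: 116 + 0.1×(0−116) = 116 − 11.6 = 104.4 → 104
  G: 74 − 7.4 = 66.6 → 67
  B: 203 + 0.1×(0−203) = 203 − 20.3 = 182.7 → 183
  → #6843b7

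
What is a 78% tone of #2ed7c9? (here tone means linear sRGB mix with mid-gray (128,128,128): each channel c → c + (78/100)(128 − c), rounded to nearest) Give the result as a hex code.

#2ed7c9 is rgb(46, 215, 201).
Per channel, c → c + 0.78(128 − c):
  R: 46 + 0.78×(128−46) = 46 + 63.96 = 109.96 → 110
  G: 215 + 0.78×(128−215) = 215 − 67.86 = 147.14 → 147
  B: 201 + 0.78×(128−201) = 201 − 56.94 = 144.06 → 144
rgb(110, 147, 144) = #6e9390.

#6e9390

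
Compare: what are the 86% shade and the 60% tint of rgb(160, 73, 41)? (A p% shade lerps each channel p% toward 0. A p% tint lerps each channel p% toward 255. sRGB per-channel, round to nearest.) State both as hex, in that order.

86% shade:
  R: 160 + 0.86×(0−160) = 160 − 137.6 = 22.4 → 22
  G: 73 − 62.78 = 10.22 → 10
  B: 41 − 35.26 = 5.74 → 6
  → #160A06
60% tint:
  R: 160 + 0.6×(255−160) = 160 + 57 = 217 → 217
  G: 73 + 0.6×(255−73) = 73 + 109.2 = 182.2 → 182
  B: 41 + 0.6×(255−41) = 41 + 128.4 = 169.4 → 169
  → #D9B6A9

#160A06, #D9B6A9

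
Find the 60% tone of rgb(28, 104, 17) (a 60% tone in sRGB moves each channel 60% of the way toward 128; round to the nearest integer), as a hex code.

#587654

Lerp each channel 60% toward 128:
  R: 28 + 0.6×(128−28) = 28 + 60 = 88 → 88
  G: 104 + 14.4 = 118.4 → 118
  B: 17 + 66.6 = 83.6 → 84
rgb(88, 118, 84) = #587654.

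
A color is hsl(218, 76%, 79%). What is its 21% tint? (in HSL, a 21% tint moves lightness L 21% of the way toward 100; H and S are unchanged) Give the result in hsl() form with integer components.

hsl(218, 76%, 83%)

L moves 21% from 79 toward 100: 79 + 4.41 = 83.41 → 83.
H and S are unchanged.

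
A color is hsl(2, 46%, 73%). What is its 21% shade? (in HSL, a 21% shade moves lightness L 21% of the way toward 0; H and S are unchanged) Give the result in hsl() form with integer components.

hsl(2, 46%, 58%)

L moves 21% from 73 toward 0: 73 − 15.33 = 57.67 → 58.
H and S are unchanged.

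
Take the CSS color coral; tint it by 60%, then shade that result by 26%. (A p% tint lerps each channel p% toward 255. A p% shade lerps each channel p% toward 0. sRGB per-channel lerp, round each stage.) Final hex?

#bd9789

CSS coral is rgb(255, 127, 80).
Lerp each channel 60% toward 255:
  R: 255 + 0.6×(255−255) = 255 + 0 = 255 → 255
  G: 127 + 0.6×(255−127) = 127 + 76.8 = 203.8 → 204
  B: 80 + 105 = 185 → 185
After the tint: rgb(255, 204, 185) = #ffccb9.
Per channel, c → c + 0.26(0 − c):
  R: 255 + 0.26×(0−255) = 255 − 66.3 = 188.7 → 189
  G: 204 + 0.26×(0−204) = 204 − 53.04 = 150.96 → 151
  B: 185 − 48.1 = 136.9 → 137
rgb(189, 151, 137) = #bd9789.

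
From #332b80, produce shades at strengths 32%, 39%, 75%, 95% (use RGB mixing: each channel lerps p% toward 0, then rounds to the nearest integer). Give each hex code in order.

#332b80 is rgb(51, 43, 128).
32%: (51 − 16.32 = 34.68→35, 43 − 13.76 = 29.24→29, 128 − 40.96 = 87.04→87) → #231d57
39%: (51 − 19.89 = 31.11→31, 43 − 16.77 = 26.23→26, 128 − 49.92 = 78.08→78) → #1f1a4e
75%: (51 − 38.25 = 12.75→13, 43 − 32.25 = 10.75→11, 128 − 96 = 32→32) → #0d0b20
95%: (51 − 48.45 = 2.55→3, 43 − 40.85 = 2.15→2, 128 − 121.6 = 6.4→6) → #030206

#231d57, #1f1a4e, #0d0b20, #030206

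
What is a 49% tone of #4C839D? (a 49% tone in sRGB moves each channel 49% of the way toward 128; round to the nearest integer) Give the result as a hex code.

#4C839D is rgb(76, 131, 157).
A 49% tone moves each channel 49% toward 128:
  R: 76 + 0.49×(128−76) = 76 + 25.48 = 101.48 → 101
  G: 131 + 0.49×(128−131) = 131 − 1.47 = 129.53 → 130
  B: 157 − 14.21 = 142.79 → 143
rgb(101, 130, 143) = #65828F.

#65828F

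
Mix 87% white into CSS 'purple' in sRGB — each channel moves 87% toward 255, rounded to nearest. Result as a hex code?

CSS purple is rgb(128, 0, 128).
Lerp each channel 87% toward 255:
  R: 128 + 110.49 = 238.49 → 238
  G: 0 + 0.87×(255−0) = 0 + 221.85 = 221.85 → 222
  B: 128 + 110.49 = 238.49 → 238
rgb(238, 222, 238) = #EEDEEE.

#EEDEEE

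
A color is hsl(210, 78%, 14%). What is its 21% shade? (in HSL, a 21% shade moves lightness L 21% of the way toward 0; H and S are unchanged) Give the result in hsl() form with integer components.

L moves 21% from 14 toward 0: 14 − 2.94 = 11.06 → 11.
H and S are unchanged.

hsl(210, 78%, 11%)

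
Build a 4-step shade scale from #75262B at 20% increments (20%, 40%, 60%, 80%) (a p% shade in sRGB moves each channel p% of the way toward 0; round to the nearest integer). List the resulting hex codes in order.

#5E1E22, #46171A, #2F0F11, #170809

#75262B is rgb(117, 38, 43).
20%: (117 − 23.4 = 93.6→94, 38 − 7.6 = 30.4→30, 43 − 8.6 = 34.4→34) → #5E1E22
40%: (117 − 46.8 = 70.2→70, 38 − 15.2 = 22.8→23, 43 − 17.2 = 25.8→26) → #46171A
60%: (117 − 70.2 = 46.8→47, 38 − 22.8 = 15.2→15, 43 − 25.8 = 17.2→17) → #2F0F11
80%: (117 − 93.6 = 23.4→23, 38 − 30.4 = 7.6→8, 43 − 34.4 = 8.6→9) → #170809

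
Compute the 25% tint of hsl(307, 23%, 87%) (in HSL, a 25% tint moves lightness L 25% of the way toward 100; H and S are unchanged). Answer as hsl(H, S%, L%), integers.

L moves 25% from 87 toward 100: 87 + 3.25 = 90.25 → 90.
H and S are unchanged.

hsl(307, 23%, 90%)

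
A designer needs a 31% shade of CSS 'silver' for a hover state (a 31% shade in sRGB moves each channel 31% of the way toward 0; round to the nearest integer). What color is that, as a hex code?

#848484

CSS silver is rgb(192, 192, 192).
Lerp each channel 31% toward 0:
  R: 192 + 0.31×(0−192) = 192 − 59.52 = 132.48 → 132
  G: 192 + 0.31×(0−192) = 192 − 59.52 = 132.48 → 132
  B: 192 − 59.52 = 132.48 → 132
rgb(132, 132, 132) = #848484.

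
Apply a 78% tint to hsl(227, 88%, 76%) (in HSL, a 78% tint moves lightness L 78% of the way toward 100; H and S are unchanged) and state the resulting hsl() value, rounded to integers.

hsl(227, 88%, 95%)

L moves 78% from 76 toward 100: 76 + 18.72 = 94.72 → 95.
H and S are unchanged.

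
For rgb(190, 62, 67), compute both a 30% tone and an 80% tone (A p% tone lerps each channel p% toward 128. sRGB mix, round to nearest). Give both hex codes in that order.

#ab5255, #8c7374

30% tone:
  R: 190 − 18.6 = 171.4 → 171
  G: 62 + 0.3×(128−62) = 62 + 19.8 = 81.8 → 82
  B: 67 + 0.3×(128−67) = 67 + 18.3 = 85.3 → 85
  → #ab5255
80% tone:
  R: 190 + 0.8×(128−190) = 190 − 49.6 = 140.4 → 140
  G: 62 + 0.8×(128−62) = 62 + 52.8 = 114.8 → 115
  B: 67 + 0.8×(128−67) = 67 + 48.8 = 115.8 → 116
  → #8c7374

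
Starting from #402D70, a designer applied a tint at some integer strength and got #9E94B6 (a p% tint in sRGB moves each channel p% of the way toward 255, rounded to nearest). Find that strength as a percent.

#402D70 is rgb(64, 45, 112); #9E94B6 is rgb(158, 148, 182).
On the G channel (widest range): 148 ≈ 45 + (p/100)(255 − 45), so p ≈ 100×(148 − 45)/(255 − 45) = 10300/210 = 49.05.
p = 49 reproduces all three channels after rounding.

49%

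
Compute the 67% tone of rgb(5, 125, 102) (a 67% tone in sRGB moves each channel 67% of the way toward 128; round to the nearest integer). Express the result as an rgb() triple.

Per channel, c → c + 0.67(128 − c):
  R: 5 + 0.67×(128−5) = 5 + 82.41 = 87.41 → 87
  G: 125 + 2.01 = 127.01 → 127
  B: 102 + 17.42 = 119.42 → 119

rgb(87, 127, 119)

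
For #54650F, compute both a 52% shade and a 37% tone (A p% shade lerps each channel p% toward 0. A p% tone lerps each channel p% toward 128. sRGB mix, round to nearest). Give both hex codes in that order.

#54650F is rgb(84, 101, 15).
52% shade:
  R: 84 − 43.68 = 40.32 → 40
  G: 101 + 0.52×(0−101) = 101 − 52.52 = 48.48 → 48
  B: 15 − 7.8 = 7.2 → 7
  → #283007
37% tone:
  R: 84 + 16.28 = 100.28 → 100
  G: 101 + 0.37×(128−101) = 101 + 9.99 = 110.99 → 111
  B: 15 + 0.37×(128−15) = 15 + 41.81 = 56.81 → 57
  → #646F39

#283007, #646F39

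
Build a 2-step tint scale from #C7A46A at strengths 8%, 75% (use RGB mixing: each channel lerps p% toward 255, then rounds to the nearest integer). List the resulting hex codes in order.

#C7A46A is rgb(199, 164, 106).
8%: (199 + 4.48 = 203.48→203, 164 + 7.28 = 171.28→171, 106 + 11.92 = 117.92→118) → #CBAB76
75%: (199 + 42 = 241→241, 164 + 68.25 = 232.25→232, 106 + 111.75 = 217.75→218) → #F1E8DA

#CBAB76, #F1E8DA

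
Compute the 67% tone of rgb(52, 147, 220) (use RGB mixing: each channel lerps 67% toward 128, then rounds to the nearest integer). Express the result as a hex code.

Per channel, c → c + 0.67(128 − c):
  R: 52 + 50.92 = 102.92 → 103
  G: 147 − 12.73 = 134.27 → 134
  B: 220 − 61.64 = 158.36 → 158
rgb(103, 134, 158) = #67869E.

#67869E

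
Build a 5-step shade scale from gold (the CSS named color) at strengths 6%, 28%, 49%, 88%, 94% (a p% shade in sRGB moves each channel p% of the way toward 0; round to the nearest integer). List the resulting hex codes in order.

CSS gold is rgb(255, 215, 0).
6%: (255 − 15.3 = 239.7→240, 215 − 12.9 = 202.1→202, 0→0) → #F0CA00
28%: (255 − 71.4 = 183.6→184, 215 − 60.2 = 154.8→155, 0→0) → #B89B00
49%: (255 − 124.95 = 130.05→130, 215 − 105.35 = 109.65→110, 0→0) → #826E00
88%: (255 − 224.4 = 30.6→31, 215 − 189.2 = 25.8→26, 0→0) → #1F1A00
94%: (255 − 239.7 = 15.3→15, 215 − 202.1 = 12.9→13, 0→0) → #0F0D00

#F0CA00, #B89B00, #826E00, #1F1A00, #0F0D00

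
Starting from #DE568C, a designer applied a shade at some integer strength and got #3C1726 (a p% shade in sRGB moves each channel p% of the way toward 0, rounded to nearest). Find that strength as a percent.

#DE568C is rgb(222, 86, 140); #3C1726 is rgb(60, 23, 38).
On the R channel (widest range): 60 ≈ 222 + (p/100)(0 − 222), so p ≈ 100×(60 − 222)/(0 − 222) = -16200/-222 = 72.97.
p = 73 reproduces all three channels after rounding.

73%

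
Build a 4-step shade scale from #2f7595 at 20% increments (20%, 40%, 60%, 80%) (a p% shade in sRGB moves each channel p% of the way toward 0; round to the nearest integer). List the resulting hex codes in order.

#2f7595 is rgb(47, 117, 149).
20%: (47 − 9.4 = 37.6→38, 117 − 23.4 = 93.6→94, 149 − 29.8 = 119.2→119) → #265e77
40%: (47 − 18.8 = 28.2→28, 117 − 46.8 = 70.2→70, 149 − 59.6 = 89.4→89) → #1c4659
60%: (47 − 28.2 = 18.8→19, 117 − 70.2 = 46.8→47, 149 − 89.4 = 59.6→60) → #132f3c
80%: (47 − 37.6 = 9.4→9, 117 − 93.6 = 23.4→23, 149 − 119.2 = 29.8→30) → #09171e

#265e77, #1c4659, #132f3c, #09171e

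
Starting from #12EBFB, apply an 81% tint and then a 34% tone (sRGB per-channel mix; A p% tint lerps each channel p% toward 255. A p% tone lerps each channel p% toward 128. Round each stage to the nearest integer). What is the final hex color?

#12EBFB is rgb(18, 235, 251).
An 81% tint moves each channel 81% toward 255:
  R: 18 + 191.97 = 209.97 → 210
  G: 235 + 16.2 = 251.2 → 251
  B: 251 + 3.24 = 254.24 → 254
After the tint: rgb(210, 251, 254) = #D2FBFE.
A 34% tone moves each channel 34% toward 128:
  R: 210 − 27.88 = 182.12 → 182
  G: 251 + 0.34×(128−251) = 251 − 41.82 = 209.18 → 209
  B: 254 + 0.34×(128−254) = 254 − 42.84 = 211.16 → 211
rgb(182, 209, 211) = #B6D1D3.

#B6D1D3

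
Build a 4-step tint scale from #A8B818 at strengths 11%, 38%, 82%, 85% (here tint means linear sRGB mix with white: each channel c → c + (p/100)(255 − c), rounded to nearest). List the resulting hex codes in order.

#A8B818 is rgb(168, 184, 24).
11%: (168 + 9.57 = 177.57→178, 184 + 7.81 = 191.81→192, 24 + 25.41 = 49.41→49) → #B2C031
38%: (168 + 33.06 = 201.06→201, 184 + 26.98 = 210.98→211, 24 + 87.78 = 111.78→112) → #C9D370
82%: (168 + 71.34 = 239.34→239, 184 + 58.22 = 242.22→242, 24 + 189.42 = 213.42→213) → #EFF2D5
85%: (168 + 73.95 = 241.95→242, 184 + 60.35 = 244.35→244, 24 + 196.35 = 220.35→220) → #F2F4DC

#B2C031, #C9D370, #EFF2D5, #F2F4DC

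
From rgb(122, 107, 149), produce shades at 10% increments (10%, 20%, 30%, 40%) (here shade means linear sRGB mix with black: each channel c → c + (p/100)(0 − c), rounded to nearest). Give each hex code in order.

#6E6086, #625677, #554B68, #494059

10%: (122 − 12.2 = 109.8→110, 107 − 10.7 = 96.3→96, 149 − 14.9 = 134.1→134) → #6E6086
20%: (122 − 24.4 = 97.6→98, 107 − 21.4 = 85.6→86, 149 − 29.8 = 119.2→119) → #625677
30%: (122 − 36.6 = 85.4→85, 107 − 32.1 = 74.9→75, 149 − 44.7 = 104.3→104) → #554B68
40%: (122 − 48.8 = 73.2→73, 107 − 42.8 = 64.2→64, 149 − 59.6 = 89.4→89) → #494059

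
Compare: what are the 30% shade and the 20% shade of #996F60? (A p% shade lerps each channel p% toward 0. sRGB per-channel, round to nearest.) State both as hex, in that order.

#6B4E43, #7A594D

#996F60 is rgb(153, 111, 96).
30% shade:
  R: 153 + 0.3×(0−153) = 153 − 45.9 = 107.1 → 107
  G: 111 − 33.3 = 77.7 → 78
  B: 96 − 28.8 = 67.2 → 67
  → #6B4E43
20% shade:
  R: 153 − 30.6 = 122.4 → 122
  G: 111 + 0.2×(0−111) = 111 − 22.2 = 88.8 → 89
  B: 96 + 0.2×(0−96) = 96 − 19.2 = 76.8 → 77
  → #7A594D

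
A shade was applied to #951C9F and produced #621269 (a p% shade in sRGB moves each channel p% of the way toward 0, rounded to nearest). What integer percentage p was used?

#951C9F is rgb(149, 28, 159); #621269 is rgb(98, 18, 105).
On the B channel (widest range): 105 ≈ 159 + (p/100)(0 − 159), so p ≈ 100×(105 − 159)/(0 − 159) = -5400/-159 = 33.96.
p = 34 reproduces all three channels after rounding.

34%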